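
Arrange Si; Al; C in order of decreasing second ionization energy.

C > Al > Si

IE_2 is the cost of taking one more electron from the +1 cation: Si⁺ still has 3 valence electrons; Al⁺ still has 2 valence electrons; C⁺ still has 3 valence electrons.
All are still removing valence electrons, so compare the +1 ions as you would atoms: IE_2 generally rises across a period (higher Z_eff) and falls down a group (larger shell), subject to the usual subshell exceptions.
Valence configurations: Si⁺ [Ne]3s²3p¹, Al⁺ [Ne]3s², C⁺ [He]2s²2p¹.
Si⁺ loses a lone 3p electron whereas Al⁺ must break into a filled 3s² pair, so IE_2(Al) > IE_2(Si) even though Si has the higher nuclear charge.
Approximate IE_2 values (kJ/mol): Si 1577, Al 1817, C 2353.
Hence IE_2: Si < Al < C.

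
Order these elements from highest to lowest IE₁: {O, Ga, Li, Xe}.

Across a period the outer electron is held more tightly (higher IE₁); down a group it sits in a higher shell, more shielded, and comes off more easily.
Here both period and group differ, so the two effects have to be weighed against each other.
Ga > Li: the two effects oppose for this pair; the across-period effect wins (579 vs 520 kJ/mol).
Xe > Ga: the two effects oppose for this pair; the across-period effect wins (1170 vs 579 kJ/mol).
O > Xe: the two effects oppose for this pair; the down-group effect wins (1314 vs 1170 kJ/mol).
For reference (kJ/mol): Li 520, O 1314, Ga 579, Xe 1170.
So from highest to lowest: O > Xe > Ga > Li.

O > Xe > Ga > Li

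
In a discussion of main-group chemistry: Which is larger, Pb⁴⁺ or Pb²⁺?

Pb²⁺

Both ions have Z = 82 protons, but Pb⁴⁺ has lost more electrons, so its remaining electrons feel a larger effective nuclear charge per electron and are pulled in more tightly.
Higher positive charge → smaller ion, so Pb²⁺ > Pb⁴⁺.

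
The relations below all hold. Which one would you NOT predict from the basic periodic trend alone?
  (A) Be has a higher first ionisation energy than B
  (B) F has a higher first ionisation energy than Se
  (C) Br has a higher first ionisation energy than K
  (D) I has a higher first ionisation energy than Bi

The general trend: first ionisation energy increases across a period and decreases down a group.
(A) Be (period 2, group 2) vs B (period 2, group 13): the stated order contradicts the simple trend.
(B) F (period 2, group 17) vs Se (period 4, group 16): the stated order agrees with the simple trend.
(C) Br (period 4, group 17) vs K (period 4, group 1): the stated order agrees with the simple trend.
(D) I (period 5, group 17) vs Bi (period 6, group 15): the stated order agrees with the simple trend.
The exception is (A): removing B's lone 2p electron is easier than breaking Be's filled 2s².

(A)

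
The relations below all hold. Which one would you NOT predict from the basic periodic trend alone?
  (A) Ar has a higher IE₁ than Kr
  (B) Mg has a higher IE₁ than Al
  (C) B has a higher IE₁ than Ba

(B)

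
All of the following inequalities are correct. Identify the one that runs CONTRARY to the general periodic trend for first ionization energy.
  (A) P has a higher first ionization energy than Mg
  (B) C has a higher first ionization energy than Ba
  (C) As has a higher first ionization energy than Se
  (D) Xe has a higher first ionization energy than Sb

(C)

The general trend: first ionization energy increases across a period and decreases down a group.
(A) P (period 3, group 15) vs Mg (period 3, group 2): the stated order agrees with the simple trend.
(B) C (period 2, group 14) vs Ba (period 6, group 2): the stated order agrees with the simple trend.
(C) As (period 4, group 15) vs Se (period 4, group 16): the stated order contradicts the simple trend.
(D) Xe (period 5, group 18) vs Sb (period 5, group 15): the stated order agrees with the simple trend.
The exception is (C): Se (4p⁴) ionizes more easily than half-filled As (4p³).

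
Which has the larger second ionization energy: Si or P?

After 1 electron has been removed, what remains? Si⁺ still has 3 valence electrons; P⁺ still has 4 valence electrons.
All are still removing valence electrons, so compare the +1 ions as you would atoms: IE_2 generally rises across a period (higher Z_eff) and falls down a group (larger shell), subject to the usual subshell exceptions.
Valence configurations: Si⁺ [Ne]3s²3p¹, P⁺ [Ne]3s²3p².
Approximate IE_2 values (kJ/mol): Si 1577, P 1907.
Putting it together, IE_2: Si < P.

P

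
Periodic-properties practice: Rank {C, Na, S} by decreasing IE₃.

The third ionization energy removes an electron from the +2 ion. For each element: C²⁺ still has 2 valence electrons; Na²⁺ is already 1 electron into the core; S²⁺ still has 4 valence electrons.
Core electrons are held far more tightly than valence electrons, so Na tops the IE_3 order.
Valence configurations: C²⁺ [He]2s², S²⁺ [Ne]3s²3p².
The numbers (kJ/mol): C 4620, Na 6910, S 3357.
So the third ionization energies run S < C < Na.

Na > C > S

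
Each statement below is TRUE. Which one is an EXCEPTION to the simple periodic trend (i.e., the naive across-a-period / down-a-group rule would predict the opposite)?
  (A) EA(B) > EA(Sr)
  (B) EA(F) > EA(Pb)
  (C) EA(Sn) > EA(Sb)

The general trend: electron affinity increases across a period and decreases down a group.
(A) B (period 2, group 13) vs Sr (period 5, group 2): the stated order agrees with the simple trend.
(B) F (period 2, group 17) vs Pb (period 6, group 14): the stated order agrees with the simple trend.
(C) Sn (period 5, group 14) vs Sb (period 5, group 15): the stated order contradicts the simple trend.
The exception is (C): adding an electron to Sb's half-filled 5p³ is unfavourable, so Sn has the more exothermic EA.

(C)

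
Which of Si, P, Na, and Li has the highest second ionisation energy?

The second ionization energy removes an electron from the +1 ion. For each element: Si⁺ still has 3 valence electrons; P⁺ still has 4 valence electrons; Na⁺ is the bare [Ne] core; Li⁺ is the bare [He] core.
Breaking into a closed-shell core is much more expensive than removing a leftover valence electron — Na and Li have the largest IE_2 here.
Valence configurations: Si⁺ [Ne]3s²3p¹, P⁺ [Ne]3s²3p².
The numbers (kJ/mol): Si 1577, P 1907, Na 4562, Li 7298.
Hence IE_2: Si < P < Na < Li.

Li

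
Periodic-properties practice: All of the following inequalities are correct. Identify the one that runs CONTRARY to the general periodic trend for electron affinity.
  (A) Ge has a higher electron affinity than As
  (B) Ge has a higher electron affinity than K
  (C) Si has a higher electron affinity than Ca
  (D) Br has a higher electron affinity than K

(A)

The general trend: electron affinity increases across a period and decreases down a group.
(A) Ge (period 4, group 14) vs As (period 4, group 15): the stated order contradicts the simple trend.
(B) Ge (period 4, group 14) vs K (period 4, group 1): the stated order agrees with the simple trend.
(C) Si (period 3, group 14) vs Ca (period 4, group 2): the stated order agrees with the simple trend.
(D) Br (period 4, group 17) vs K (period 4, group 1): the stated order agrees with the simple trend.
The exception is (A): adding an electron to As's half-filled 4p³ is unfavourable, so Ge (4p²) has the more exothermic EA.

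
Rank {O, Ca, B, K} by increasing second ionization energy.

Consider each +1 ion: O⁺ still has 5 valence electrons; Ca⁺ still has 1 valence electron; B⁺ still has 2 valence electrons; K⁺ is the bare [Ar] core.
Usually core removal costs more than valence removal, but here the competition is close: a tightly held n=2 valence electron can cost more to remove than an n=3 core electron, so the actual values have to decide it.
Valence configurations: O⁺ [He]2s²2p³, Ca⁺ [Ar]4s¹, B⁺ [He]2s².
Tabulated IE_2 (kJ/mol): O 3388, Ca 1145, B 2427, K 3052.
Hence IE_2: Ca < B < K < O.

Ca < B < K < O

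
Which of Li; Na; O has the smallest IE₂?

O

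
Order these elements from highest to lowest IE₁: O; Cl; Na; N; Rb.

N > O > Cl > Na > Rb

N is in period 2, group 15; O is in period 2, group 16; Na is in period 3, group 1; Cl is in period 3, group 17; Rb is in period 5, group 1.
IE₁ increases left→right with effective nuclear charge and decreases top→bottom as the valence shell moves farther out.
Neither a single period nor a single group — weigh both effects.
Na > Rb: they share group 1; the group trend gives Na the larger value.
Cl > Na: Cl lies to the right of Na in period 3, so the across-period effect alone puts Cl higher.
O > Cl: the two effects oppose for this pair; the down-group effect wins (1314 vs 1251 kJ/mol).
N > O: this pair runs against the simple trend — see the exception note.
Note the exception: N has a higher first ionization energy than O, contrary to the simple trend — pairing an electron in O's 2p⁴ costs repulsion energy, so O ionizes more easily than half-filled N (2p³).
Approximate values (kJ/mol): N 1402, O 1314, Na 496, Cl 1251, Rb 403.
So from highest to lowest: N > O > Cl > Na > Rb.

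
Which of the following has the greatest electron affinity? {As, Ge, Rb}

Adding an electron releases more energy for atoms nearer the top right (short of the noble gases).
These span different periods and groups, so the two trends combine.
As > Rb: both effects reinforce here, so As is clearly the higher of the two.
Ge > As: this pair runs against the simple trend — see the exception note.
Note the exception: Ge has a higher electron affinity than As, contrary to the simple trend — adding an electron to As's half-filled 4p³ is unfavourable, so Ge (4p²) has the more exothermic EA.
Approximate values (kJ/mol): Ge 119, As 78, Rb 47.
The greatest electron affinity among these belongs to Ge.

Ge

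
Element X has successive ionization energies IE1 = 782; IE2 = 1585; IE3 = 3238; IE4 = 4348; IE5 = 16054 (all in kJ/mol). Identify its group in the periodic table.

Group 14

Look for the largest jump between consecutive ionization energies: IE5/IE4 ≈ 3.7, far larger than any earlier ratio.
That jump marks the point where a core electron is being removed. So the atom has 4 valence electrons.
A main-group element with 4 valence electrons is in group 14.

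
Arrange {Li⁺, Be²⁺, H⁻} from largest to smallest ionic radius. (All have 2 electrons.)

H⁻, Li⁺, Be²⁺

All of these have 2 electrons, so size is governed by nuclear charge alone: the more protons, the stronger the pull on the same electron cloud, and the smaller the ion.
Nuclear charges: Be²⁺ (Z=4), Li⁺ (Z=3), H⁻ (Z=1).
Largest to smallest: H⁻ > Li⁺ > Be²⁺.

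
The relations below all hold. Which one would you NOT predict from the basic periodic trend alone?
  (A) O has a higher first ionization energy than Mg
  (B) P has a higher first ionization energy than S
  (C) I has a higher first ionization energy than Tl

(B)

The general trend: first ionization energy increases across a period and decreases down a group.
(A) O (period 2, group 16) vs Mg (period 3, group 2): the stated order agrees with the simple trend.
(B) P (period 3, group 15) vs S (period 3, group 16): the stated order contradicts the simple trend.
(C) I (period 5, group 17) vs Tl (period 6, group 13): the stated order agrees with the simple trend.
The exception is (B): S (3p⁴) ionizes more easily than half-filled P (3p³) because the paired 3p electron in S is pushed out by e⁻–e⁻ repulsion.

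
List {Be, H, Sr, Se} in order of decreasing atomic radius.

Sr, Se, Be, H

H is in period 1, group 1; Be is in period 2, group 2; Se is in period 4, group 16; Sr is in period 5, group 2.
Radius decreases left→right (rising Z_eff, same n) and increases top→bottom (higher n).
Neither a single period nor a single group — weigh both effects.
Be > H: period and group pull opposite ways; the down-group shift dominates (102 vs 32 pm).
Se > Be: the two effects oppose for this pair; the down-group effect wins (116 vs 102 pm).
Sr > Se: both effects reinforce here, so Sr is clearly the larger of the two.
For reference (pm): H 32, Be 102, Se 116, Sr 185.
So from largest to smallest: Sr > Se > Be > H.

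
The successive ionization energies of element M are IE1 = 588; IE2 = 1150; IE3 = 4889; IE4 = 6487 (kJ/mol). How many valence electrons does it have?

Look for the largest jump between consecutive ionization energies: IE3/IE2 ≈ 4.3, far larger than any earlier ratio.
That jump marks the point where a core electron is being removed. So the atom has 2 valence electrons.

2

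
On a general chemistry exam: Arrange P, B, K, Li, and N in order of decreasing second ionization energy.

Li > K > N > B > P

Consider each +1 ion: P⁺ still has 4 valence electrons; B⁺ still has 2 valence electrons; K⁺ is the bare [Ar] core; Li⁺ is the bare [He] core; N⁺ still has 4 valence electrons.
Core electrons are held far more tightly than valence electrons, so K and Li top the IE_2 order.
Valence configurations: P⁺ [Ne]3s²3p², B⁺ [He]2s², N⁺ [He]2s²2p².
Tabulated IE_2 (kJ/mol): P 1907, B 2427, K 3052, Li 7298, N 2856.
Overall IE_2 order: P < B < N < K < Li.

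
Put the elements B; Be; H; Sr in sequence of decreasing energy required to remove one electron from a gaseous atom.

Removing the outermost electron gets harder across a period and easier down a group.
Here both period and group differ, so the two effects have to be weighed against each other.
B > Sr: both effects reinforce here, so B is clearly the higher of the two.
Be > B: this pair runs against the simple trend — see the exception note.
H > Be: period and group pull opposite ways; the down-group shift dominates (1312 vs 900 kJ/mol).
Note the exception: Be has a higher first ionization energy than B, contrary to the simple trend — removing B's lone 2p electron is easier than breaking Be's filled 2s².
For reference (kJ/mol): H 1312, Be 900, B 801, Sr 550.
So from highest to lowest: H > Be > B > Sr.

H, Be, B, Sr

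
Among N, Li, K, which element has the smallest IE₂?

N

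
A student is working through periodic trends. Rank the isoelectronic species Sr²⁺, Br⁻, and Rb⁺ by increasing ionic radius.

All of these have 36 electrons, so size is governed by nuclear charge alone: the more protons, the stronger the pull on the same electron cloud, and the smaller the ion.
Nuclear charges: Sr²⁺ (Z=38), Rb⁺ (Z=37), Br⁻ (Z=35).
Smallest to largest: Sr²⁺ < Rb⁺ < Br⁻.

Sr²⁺ < Rb⁺ < Br⁻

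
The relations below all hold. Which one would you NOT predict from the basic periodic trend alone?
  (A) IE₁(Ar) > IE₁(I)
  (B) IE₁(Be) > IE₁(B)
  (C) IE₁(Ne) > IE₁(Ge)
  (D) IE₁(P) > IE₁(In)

The general trend: first ionization energy increases across a period and decreases down a group.
(A) Ar (period 3, group 18) vs I (period 5, group 17): the stated order agrees with the simple trend.
(B) Be (period 2, group 2) vs B (period 2, group 13): the stated order contradicts the simple trend.
(C) Ne (period 2, group 18) vs Ge (period 4, group 14): the stated order agrees with the simple trend.
(D) P (period 3, group 15) vs In (period 5, group 13): the stated order agrees with the simple trend.
The exception is (B): removing B's lone 2p electron is easier than breaking Be's filled 2s².

(B)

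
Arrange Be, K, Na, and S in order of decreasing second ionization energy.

Na > K > S > Be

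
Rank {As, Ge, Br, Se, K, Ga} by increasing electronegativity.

K, Ga, Ge, As, Se, Br

K is in period 4, group 1; Ga is in period 4, group 13; Ge is in period 4, group 14; As is in period 4, group 15; Se is in period 4, group 16; Br is in period 4, group 17.
EN rises left→right (higher Z_eff, smaller atoms) and falls top→bottom (larger, more shielded atoms).
All lie in period 4, so electronegativity increases left to right.
So from lowest to highest: K < Ga < Ge < As < Se < Br.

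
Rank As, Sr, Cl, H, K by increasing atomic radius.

H is in period 1, group 1; Cl is in period 3, group 17; K is in period 4, group 1; As is in period 4, group 15; Sr is in period 5, group 2.
Atomic radius shrinks across a period as nuclear charge pulls the same shell inward, and grows down a group as new shells are added.
These span different periods and groups, so the two trends combine.
Cl > H: the two effects oppose for this pair; the down-group effect wins (99 vs 32 pm).
As > Cl: both effects reinforce here, so As is clearly the larger of the two.
Sr > As: relative to As, both the across-period and down-group shifts push Sr's atomic radius up.
K > Sr: period and group pull opposite ways; the across-period shift dominates (196 vs 185 pm).
For reference (pm): H 32, Cl 99, K 196, As 121, Sr 185.
So from smallest to largest: H < Cl < As < Sr < K.

H < Cl < As < Sr < K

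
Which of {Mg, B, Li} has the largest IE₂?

The second ionization energy removes an electron from the +1 ion. For each element: Mg⁺ still has 1 valence electron; B⁺ still has 2 valence electrons; Li⁺ is the bare [He] core.
Pulling an electron out of a noble-gas core costs far more than removing a remaining valence electron, so Li sits at the high end of IE_2.
Valence configurations: Mg⁺ [Ne]3s¹, B⁺ [He]2s².
The numbers (kJ/mol): Mg 1451, B 2427, Li 7298.
Putting it together, IE_2: Mg < B < Li.

Li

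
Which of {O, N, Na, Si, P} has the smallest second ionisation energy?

Si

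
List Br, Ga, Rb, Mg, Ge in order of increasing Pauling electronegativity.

Rb < Mg < Ga < Ge < Br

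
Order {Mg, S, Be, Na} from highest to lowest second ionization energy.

Na > S > Be > Mg

Consider each +1 ion: Mg⁺ still has 1 valence electron; S⁺ still has 5 valence electrons; Be⁺ still has 1 valence electron; Na⁺ is the bare [Ne] core.
Breaking into a closed-shell core is much more expensive than removing a leftover valence electron — Na has the largest IE_2 here.
Valence configurations: Mg⁺ [Ne]3s¹, S⁺ [Ne]3s²3p³, Be⁺ [He]2s¹.
Tabulated IE_2 (kJ/mol): Mg 1451, S 2252, Be 1757, Na 4562.
Overall IE_2 order: Mg < Be < S < Na.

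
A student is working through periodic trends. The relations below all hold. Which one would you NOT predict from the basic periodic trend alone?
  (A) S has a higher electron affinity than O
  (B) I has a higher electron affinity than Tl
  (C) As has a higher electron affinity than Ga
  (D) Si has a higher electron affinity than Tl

The general trend: electron affinity increases across a period and decreases down a group.
(A) S (period 3, group 16) vs O (period 2, group 16): the stated order contradicts the simple trend.
(B) I (period 5, group 17) vs Tl (period 6, group 13): the stated order agrees with the simple trend.
(C) As (period 4, group 15) vs Ga (period 4, group 13): the stated order agrees with the simple trend.
(D) Si (period 3, group 14) vs Tl (period 6, group 13): the stated order agrees with the simple trend.
The exception is (A): the compact 2p subshell of O repels the added electron more than S's larger 3p does.

(A)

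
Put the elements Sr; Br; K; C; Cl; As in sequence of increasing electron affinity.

Sr < K < As < C < Br < Cl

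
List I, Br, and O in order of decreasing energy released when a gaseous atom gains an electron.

Br > I > O

O is in period 2, group 16; Br is in period 4, group 17; I is in period 5, group 17.
Atoms with high Z_eff and room in the valence shell (especially the halogens) have the most exothermic electron affinities.
These span different periods and groups, so the two trends combine.
I > O: the two effects oppose for this pair; the across-period effect wins (295 vs 141 kJ/mol).
Br > I: Br sits above I in group 17, so the down-group effect alone puts Br higher.
Tabulated electron affinity (kJ/mol): O 141, Br 325, I 295.
So from highest to lowest: Br > I > O.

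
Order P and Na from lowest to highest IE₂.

P < Na

After 1 electron has been removed, what remains? P⁺ still has 4 valence electrons; Na⁺ is the bare [Ne] core.
Core electrons are held far more tightly than valence electrons, so Na tops the IE_2 order.
The numbers (kJ/mol): P 1907, Na 4562.
Overall IE_2 order: P < Na.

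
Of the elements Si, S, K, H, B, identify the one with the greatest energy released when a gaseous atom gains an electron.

S

H is in period 1, group 1; B is in period 2, group 13; Si is in period 3, group 14; S is in period 3, group 16; K is in period 4, group 1.
Adding an electron releases more energy for atoms nearer the top right (short of the noble gases).
Neither a single period nor a single group — weigh both effects.
K > B: this pair runs against the simple trend — see the exception note.
H > K: H sits above K in group 1, so the down-group effect alone puts H higher.
Si > H: the two effects oppose for this pair; the across-period effect wins (134 vs 73 kJ/mol).
S > Si: S lies to the right of Si in period 3, so the across-period effect alone puts S higher.
Note the exception: K has a higher electron affinity than B, contrary to the simple trend — B's ns²np¹ configuration gives only a small electron affinity — the sparsely filled np subshell binds an added electron weakly.
Approximate values (kJ/mol): H 73, B 27, Si 134, S 200, K 48.
The greatest energy released when a gaseous atom gains an electron among these belongs to S.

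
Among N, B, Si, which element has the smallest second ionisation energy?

Si

Consider each +1 ion: N⁺ still has 4 valence electrons; B⁺ still has 2 valence electrons; Si⁺ still has 3 valence electrons.
All are still removing valence electrons, so compare the +1 ions as you would atoms: IE_2 generally rises across a period (higher Z_eff) and falls down a group (larger shell), subject to the usual subshell exceptions.
Valence configurations: N⁺ [He]2s²2p², B⁺ [He]2s², Si⁺ [Ne]3s²3p¹.
Tabulated IE_2 (kJ/mol): N 2856, B 2427, Si 1577.
Hence IE_2: Si < B < N.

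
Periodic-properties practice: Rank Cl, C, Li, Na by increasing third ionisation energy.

After 2 electrons have been removed, what remains? Cl²⁺ still has 5 valence electrons; C²⁺ still has 2 valence electrons; Li²⁺ is already 1 electron into the core; Na²⁺ is already 1 electron into the core.
Breaking into a closed-shell core is much more expensive than removing a leftover valence electron — Na and Li have the largest IE_3 here.
Valence configurations: Cl²⁺ [Ne]3s²3p³, C²⁺ [He]2s².
The numbers (kJ/mol): Cl 3822, C 4620, Li 11815, Na 6910.
Overall IE_3 order: Cl < C < Na < Li.

Cl < C < Na < Li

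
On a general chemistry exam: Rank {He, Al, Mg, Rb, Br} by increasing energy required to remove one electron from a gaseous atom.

Rb < Al < Mg < Br < He

Across a period the outer electron is held more tightly (higher IE₁); down a group it sits in a higher shell, more shielded, and comes off more easily.
These span different periods and groups, so the two trends combine.
Al > Rb: both effects reinforce here, so Al is clearly the higher of the two.
Mg > Al: this pair runs against the simple trend — see the exception note.
Br > Mg: period and group pull opposite ways; the across-period shift dominates (1140 vs 738 kJ/mol).
He > Br: relative to Br, both the across-period and down-group shifts push He's first ionization energy up.
Note the exception: Mg has a higher first ionization energy than Al, contrary to the simple trend — Al's single 3p electron is easier to remove than one from Mg's filled 3s².
Approximate values (kJ/mol): He 2372, Mg 738, Al 578, Br 1140, Rb 403.
So from lowest to highest: Rb < Al < Mg < Br < He.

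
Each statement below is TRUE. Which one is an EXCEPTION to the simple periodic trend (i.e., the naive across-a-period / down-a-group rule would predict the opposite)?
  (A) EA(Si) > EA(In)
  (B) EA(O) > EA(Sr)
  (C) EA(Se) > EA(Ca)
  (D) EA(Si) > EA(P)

The general trend: electron affinity increases across a period and decreases down a group.
(A) Si (period 3, group 14) vs In (period 5, group 13): the stated order agrees with the simple trend.
(B) O (period 2, group 16) vs Sr (period 5, group 2): the stated order agrees with the simple trend.
(C) Se (period 4, group 16) vs Ca (period 4, group 2): the stated order agrees with the simple trend.
(D) Si (period 3, group 14) vs P (period 3, group 15): the stated order contradicts the simple trend.
The exception is (D): adding an electron to P's half-filled 3p³ is unfavourable, so Si (3p²) has the more exothermic EA.

(D)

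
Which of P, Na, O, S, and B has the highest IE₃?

IE_3 is the cost of taking one more electron from the +2 cation: P²⁺ still has 3 valence electrons; Na²⁺ is already 1 electron into the core; O²⁺ still has 4 valence electrons; S²⁺ still has 4 valence electrons; B²⁺ still has 1 valence electron.
Breaking into a closed-shell core is much more expensive than removing a leftover valence electron — Na has the largest IE_3 here.
Valence configurations: P²⁺ [Ne]3s²3p¹, O²⁺ [He]2s²2p², S²⁺ [Ne]3s²3p², B²⁺ [He]2s¹.
The numbers (kJ/mol): P 2914, Na 6910, O 5300, S 3357, B 3660.
Hence IE_3: P < S < B < O < Na.

Na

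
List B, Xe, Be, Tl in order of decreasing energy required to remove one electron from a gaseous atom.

Be is in period 2, group 2; B is in period 2, group 13; Xe is in period 5, group 18; Tl is in period 6, group 13.
IE₁ increases left→right with effective nuclear charge and decreases top→bottom as the valence shell moves farther out.
These span different periods and groups, so the two trends combine.
B > Tl: they share group 13; the group trend gives B the larger value.
Be > B: this pair runs against the simple trend — see the exception note.
Xe > Be: period and group pull opposite ways; the across-period shift dominates (1170 vs 900 kJ/mol).
Note the exception: Be has a higher first ionization energy than B, contrary to the simple trend — removing B's lone 2p electron is easier than breaking Be's filled 2s².
Approximate values (kJ/mol): Be 900, B 801, Xe 1170, Tl 589.
So from highest to lowest: Xe > Be > B > Tl.

Xe > Be > B > Tl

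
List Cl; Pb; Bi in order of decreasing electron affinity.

Cl > Bi > Pb

Atoms with high Z_eff and room in the valence shell (especially the halogens) have the most exothermic electron affinities.
Neither a single period nor a single group — weigh both effects.
Bi > Pb: both are in period 6; the period trend gives Bi the larger value.
Cl > Bi: both effects reinforce here, so Cl is clearly the higher of the two.
Tabulated electron affinity (kJ/mol): Cl 349, Pb 35, Bi 91.
So from highest to lowest: Cl > Bi > Pb.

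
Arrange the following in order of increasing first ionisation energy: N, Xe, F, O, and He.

He is in period 1, group 18; N is in period 2, group 15; O is in period 2, group 16; F is in period 2, group 17; Xe is in period 5, group 18.
IE₁ increases left→right with effective nuclear charge and decreases top→bottom as the valence shell moves farther out.
These span different periods and groups, so the two trends combine.
O > Xe: the two effects oppose for this pair; the down-group effect wins (1314 vs 1170 kJ/mol).
N > O: this pair runs against the simple trend — see the exception note.
F > N: F lies to the right of N in period 2, so the across-period effect alone puts F higher.
He > F: relative to F, both the across-period and down-group shifts push He's first ionization energy up.
Note the exception: N has a higher first ionization energy than O, contrary to the simple trend — pairing an electron in O's 2p⁴ costs repulsion energy, so O ionizes more easily than half-filled N (2p³).
For reference (kJ/mol): He 2372, N 1402, O 1314, F 1681, Xe 1170.
So from lowest to highest: Xe < O < N < F < He.

Xe, O, N, F, He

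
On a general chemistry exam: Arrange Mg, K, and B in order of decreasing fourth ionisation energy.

B, Mg, K

IE_4 is the cost of taking one more electron from the +3 cation: Mg³⁺ is already 1 electron into the core; K³⁺ is already 2 electrons into the core; B³⁺ is the bare [He] core.
All of these are removing an electron from a noble-gas core or deeper; the smaller core (lower principal quantum number) is held far more tightly, and within a period the higher nuclear charge binds the same core more tightly.
The numbers (kJ/mol): Mg 10543, K 5877, B 25026.
Putting it together, IE_4: K < Mg < B.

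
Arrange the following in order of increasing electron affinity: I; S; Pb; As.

S is in period 3, group 16; As is in period 4, group 15; I is in period 5, group 17; Pb is in period 6, group 14.
Electron affinity generally becomes more exothermic across a period toward the halogens and less exothermic down a group.
Neither a single period nor a single group — weigh both effects.
As > Pb: relative to Pb, both the across-period and down-group shifts push As's electron affinity up.
S > As: relative to As, both the across-period and down-group shifts push S's electron affinity up.
I > S: period and group pull opposite ways; the across-period shift dominates (295 vs 200 kJ/mol).
For reference (kJ/mol): S 200, As 78, I 295, Pb 35.
So from lowest to highest: Pb < As < S < I.

Pb < As < S < I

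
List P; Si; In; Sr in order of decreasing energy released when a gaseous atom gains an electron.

Si, P, In, Sr

Si is in period 3, group 14; P is in period 3, group 15; Sr is in period 5, group 2; In is in period 5, group 13.
Adding an electron releases more energy for atoms nearer the top right (short of the noble gases).
Here both period and group differ, so the two effects have to be weighed against each other.
In > Sr: both are in period 5; the period trend gives In the larger value.
P > In: both effects reinforce here, so P is clearly the higher of the two.
Si > P: this pair runs against the simple trend — see the exception note.
Note the exception: Si has a higher electron affinity than P, contrary to the simple trend — adding an electron to P's half-filled 3p³ is unfavourable, so Si (3p²) has the more exothermic EA.
Approximate values (kJ/mol): Si 134, P 72, Sr 5, In 29.
So from highest to lowest: Si > P > In > Sr.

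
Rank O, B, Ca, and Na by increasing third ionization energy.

B < Ca < O < Na

The third ionization energy removes an electron from the +2 ion. For each element: O²⁺ still has 4 valence electrons; B²⁺ still has 1 valence electron; Ca²⁺ is the bare [Ar] core; Na²⁺ is already 1 electron into the core.
Usually core removal costs more than valence removal, but here the competition is close: a tightly held n=2 valence electron can cost more to remove than an n=3 core electron, so the actual values have to decide it.
Valence configurations: O²⁺ [He]2s²2p², B²⁺ [He]2s¹.
Approximate IE_3 values (kJ/mol): O 5300, B 3660, Ca 4912, Na 6910.
Putting it together, IE_3: B < Ca < O < Na.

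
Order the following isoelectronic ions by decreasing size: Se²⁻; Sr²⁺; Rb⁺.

Se²⁻ > Rb⁺ > Sr²⁺

All of these have 36 electrons, so size is governed by nuclear charge alone: the more protons, the stronger the pull on the same electron cloud, and the smaller the ion.
Nuclear charges: Sr²⁺ (Z=38), Rb⁺ (Z=37), Se²⁻ (Z=34).
Largest to smallest: Se²⁻ > Rb⁺ > Sr²⁺.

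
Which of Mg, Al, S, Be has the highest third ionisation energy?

Be

After 2 electrons have been removed, what remains? Mg²⁺ is the bare [Ne] core; Al²⁺ still has 1 valence electron; S²⁺ still has 4 valence electrons; Be²⁺ is the bare [He] core.
Core electrons are held far more tightly than valence electrons, so Mg and Be top the IE_3 order.
Valence configurations: Al²⁺ [Ne]3s¹, S²⁺ [Ne]3s²3p².
Approximate IE_3 values (kJ/mol): Mg 7733, Al 2745, S 3357, Be 14849.
Overall IE_3 order: Al < S < Mg < Be.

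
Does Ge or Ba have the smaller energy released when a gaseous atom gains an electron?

Adding an electron releases more energy for atoms nearer the top right (short of the noble gases).
Here both period and group differ, so the two effects have to be weighed against each other.
Ge > Ba: both effects reinforce here, so Ge is clearly the higher of the two.
For reference (kJ/mol): Ge 119, Ba 14.
So Ba has the smaller energy released when a gaseous atom gains an electron (Ba < Ge).

Ba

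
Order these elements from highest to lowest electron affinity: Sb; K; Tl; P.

Sb, P, K, Tl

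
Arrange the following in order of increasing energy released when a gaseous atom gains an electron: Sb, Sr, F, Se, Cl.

F is in period 2, group 17; Cl is in period 3, group 17; Se is in period 4, group 16; Sr is in period 5, group 2; Sb is in period 5, group 15.
Atoms with high Z_eff and room in the valence shell (especially the halogens) have the most exothermic electron affinities.
Neither a single period nor a single group — weigh both effects.
Sb > Sr: Sb lies to the right of Sr in period 5, so the across-period effect alone puts Sb higher.
Se > Sb: both effects reinforce here, so Se is clearly the higher of the two.
F > Se: relative to Se, both the across-period and down-group shifts push F's electron affinity up.
Cl > F: this pair runs against the simple trend — see the exception note.
Note the exception: Cl has a higher electron affinity than F, contrary to the simple trend — F's small 2p subshell makes the incoming electron feel strong e⁻–e⁻ repulsion, so Cl actually releases more energy on gaining an electron.
Approximate values (kJ/mol): F 328, Cl 349, Se 195, Sr 5, Sb 103.
So from lowest to highest: Sr < Sb < Se < F < Cl.

Sr, Sb, Se, F, Cl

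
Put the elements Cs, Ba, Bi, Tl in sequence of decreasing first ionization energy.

Bi > Tl > Ba > Cs

Cs is in period 6, group 1; Ba is in period 6, group 2; Tl is in period 6, group 13; Bi is in period 6, group 15.
Removing the outermost electron gets harder across a period and easier down a group.
All lie in period 6, so first ionization energy increases left to right.
So from highest to lowest: Bi > Tl > Ba > Cs.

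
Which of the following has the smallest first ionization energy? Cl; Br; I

I

Across a period the outer electron is held more tightly (higher IE₁); down a group it sits in a higher shell, more shielded, and comes off more easily.
All are in group 17, so first ionization energy increases up the group.
The smallest first ionization energy among these belongs to I.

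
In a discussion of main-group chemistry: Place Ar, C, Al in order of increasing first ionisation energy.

Removing the outermost electron gets harder across a period and easier down a group.
These span different periods and groups, so the two trends combine.
C > Al: both effects reinforce here, so C is clearly the higher of the two.
Ar > C: the two effects oppose for this pair; the across-period effect wins (1521 vs 1086 kJ/mol).
Tabulated first ionization energy (kJ/mol): C 1086, Al 578, Ar 1521.
So from lowest to highest: Al < C < Ar.

Al, C, Ar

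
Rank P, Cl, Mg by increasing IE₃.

P < Cl < Mg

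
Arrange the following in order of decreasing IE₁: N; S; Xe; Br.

N, Xe, Br, S

Across a period the outer electron is held more tightly (higher IE₁); down a group it sits in a higher shell, more shielded, and comes off more easily.
A diagonal step moves right (one effect) and down (the opposite effect) at once.
Br > S: the two effects oppose for this pair; the across-period effect wins (1140 vs 1000 kJ/mol).
Xe > Br: period and group pull opposite ways; the across-period shift dominates (1170 vs 1140 kJ/mol).
N > Xe: the two effects oppose for this pair; the down-group effect wins (1402 vs 1170 kJ/mol).
Approximate values (kJ/mol): N 1402, S 1000, Br 1140, Xe 1170.
So from highest to lowest: N > Xe > Br > S.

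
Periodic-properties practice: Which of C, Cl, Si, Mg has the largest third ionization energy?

Mg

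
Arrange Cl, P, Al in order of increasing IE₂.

Al < P < Cl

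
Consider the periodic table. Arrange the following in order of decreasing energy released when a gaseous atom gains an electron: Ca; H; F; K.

H is in period 1, group 1; F is in period 2, group 17; K is in period 4, group 1; Ca is in period 4, group 2.
Adding an electron releases more energy for atoms nearer the top right (short of the noble gases).
These span different periods and groups, so the two trends combine.
K > Ca: this pair runs against the simple trend — see the exception note.
H > K: they share group 1; the group trend gives H the larger value.
F > H: the two effects oppose for this pair; the across-period effect wins (328 vs 73 kJ/mol).
Note the exception: K has a higher electron affinity than Ca, contrary to the simple trend — adding an electron to Ca (ns²) has to open a new, higher-energy np subshell, which is unfavourable.
Tabulated electron affinity (kJ/mol): H 73, F 328, K 48, Ca 2.
So from highest to lowest: F > H > K > Ca.

F, H, K, Ca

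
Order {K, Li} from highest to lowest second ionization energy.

Consider each +1 ion: K⁺ is the bare [Ar] core; Li⁺ is the bare [He] core.
All of these are removing an electron from a noble-gas core or deeper; the smaller core (lower principal quantum number) is held far more tightly, and within a period the higher nuclear charge binds the same core more tightly.
Tabulated IE_2 (kJ/mol): K 3052, Li 7298.
Putting it together, IE_2: K < Li.

Li > K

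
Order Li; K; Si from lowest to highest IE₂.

Si < K < Li

The second ionization energy removes an electron from the +1 ion. For each element: Li⁺ is the bare [He] core; K⁺ is the bare [Ar] core; Si⁺ still has 3 valence electrons.
Pulling an electron out of a noble-gas core costs far more than removing a remaining valence electron, so K and Li sit at the high end of IE_2.
Tabulated IE_2 (kJ/mol): Li 7298, K 3052, Si 1577.
So the second ionization energies run Si < K < Li.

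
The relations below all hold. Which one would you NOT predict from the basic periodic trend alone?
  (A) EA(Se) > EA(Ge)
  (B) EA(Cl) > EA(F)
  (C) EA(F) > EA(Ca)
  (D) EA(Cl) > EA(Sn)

(B)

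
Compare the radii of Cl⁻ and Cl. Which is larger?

Forming Cl⁻ adds 1 electron to Cl. More electron–electron repulsion in the same shell, with unchanged nuclear charge, lets the cloud expand.
An anion is larger than its parent atom: Cl⁻ > Cl.

Cl⁻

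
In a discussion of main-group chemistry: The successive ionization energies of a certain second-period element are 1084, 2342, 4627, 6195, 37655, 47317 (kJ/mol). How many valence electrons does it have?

Look for the largest jump between consecutive ionization energies: IE5/IE4 ≈ 6.1, far larger than any earlier ratio.
That jump marks the point where a core electron is being removed. So the atom has 4 valence electrons.

4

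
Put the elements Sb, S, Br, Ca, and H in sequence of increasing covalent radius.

H, S, Br, Sb, Ca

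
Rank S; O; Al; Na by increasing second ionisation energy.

After 1 electron has been removed, what remains? S⁺ still has 5 valence electrons; O⁺ still has 5 valence electrons; Al⁺ still has 2 valence electrons; Na⁺ is the bare [Ne] core.
Breaking into a closed-shell core is much more expensive than removing a leftover valence electron — Na has the largest IE_2 here.
Valence configurations: S⁺ [Ne]3s²3p³, O⁺ [He]2s²2p³, Al⁺ [Ne]3s².
The numbers (kJ/mol): S 2252, O 3388, Al 1817, Na 4562.
Putting it together, IE_2: Al < S < O < Na.

Al < S < O < Na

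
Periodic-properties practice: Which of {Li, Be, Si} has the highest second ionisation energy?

The second ionization energy removes an electron from the +1 ion. For each element: Li⁺ is the bare [He] core; Be⁺ still has 1 valence electron; Si⁺ still has 3 valence electrons.
Core electrons are held far more tightly than valence electrons, so Li tops the IE_2 order.
Valence configurations: Be⁺ [He]2s¹, Si⁺ [Ne]3s²3p¹.
Approximate IE_2 values (kJ/mol): Li 7298, Be 1757, Si 1577.
Putting it together, IE_2: Si < Be < Li.

Li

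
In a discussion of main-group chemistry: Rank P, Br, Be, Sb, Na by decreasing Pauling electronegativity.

Br, P, Sb, Be, Na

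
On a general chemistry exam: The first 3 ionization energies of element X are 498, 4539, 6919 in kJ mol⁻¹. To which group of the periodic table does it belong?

Group 1

Look for the largest jump between consecutive ionization energies: IE2/IE1 ≈ 9.1, far larger than any earlier ratio.
That jump marks the point where a core electron is being removed. So the atom has 1 valence electron.
A main-group element with 1 valence electron is in group 1.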